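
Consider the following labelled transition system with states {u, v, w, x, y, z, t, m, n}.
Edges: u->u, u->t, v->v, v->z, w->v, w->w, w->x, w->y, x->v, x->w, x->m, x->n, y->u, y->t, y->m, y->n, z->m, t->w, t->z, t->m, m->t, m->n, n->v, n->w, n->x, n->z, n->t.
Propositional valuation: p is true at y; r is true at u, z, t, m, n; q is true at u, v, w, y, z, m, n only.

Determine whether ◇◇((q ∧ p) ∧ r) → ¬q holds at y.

At y: ◇◇((q ∧ p) ∧ r) is false, ¬q is false, so ◇◇((q ∧ p) ∧ r) → ¬q is true.
  At y: ◇◇((q ∧ p) ∧ r) requires ◇((q ∧ p) ∧ r) at some successor in {u, t, m, n}.
    At u: ◇((q ∧ p) ∧ r) is false.
    At t: ◇((q ∧ p) ∧ r) is false.
    At m: ◇((q ∧ p) ∧ r) is false.
    At n: ◇((q ∧ p) ∧ r) is false.
  So ◇◇((q ∧ p) ∧ r) is false at y.

Yes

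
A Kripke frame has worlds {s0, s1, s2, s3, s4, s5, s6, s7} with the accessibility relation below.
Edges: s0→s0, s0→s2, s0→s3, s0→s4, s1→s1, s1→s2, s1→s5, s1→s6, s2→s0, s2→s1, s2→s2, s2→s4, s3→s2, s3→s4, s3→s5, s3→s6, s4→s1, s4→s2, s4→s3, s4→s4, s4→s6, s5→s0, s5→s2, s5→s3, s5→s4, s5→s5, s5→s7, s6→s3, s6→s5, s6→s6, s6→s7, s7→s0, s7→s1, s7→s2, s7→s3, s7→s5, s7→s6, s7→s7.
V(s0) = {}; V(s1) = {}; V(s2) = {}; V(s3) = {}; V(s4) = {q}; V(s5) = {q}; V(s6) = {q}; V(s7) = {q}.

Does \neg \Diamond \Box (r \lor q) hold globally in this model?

Let φ = \neg \Diamond \Box (r \lor q). Evaluate φ at each world:
  s0 (successors {s0, s2, s3, s4}): φ is true.
  s1 (successors {s1, s2, s5, s6}): φ is true.
  s2 (successors {s0, s1, s2, s4}): φ is true.
  s3 (successors {s2, s4, s5, s6}): φ is true.
  s4 (successors {s1, s2, s3, s4, s6}): φ is true.
  s5 (successors {s0, s2, s3, s4, s5, s7}): φ is true.
  s6 (successors {s3, s5, s6, s7}): φ is true.
  s7 (successors {s0, s1, s2, s3, s5, s6, s7}): φ is true.
For instance, at s5:
  At s5: \Diamond \Box (r \lor q) is false, so \neg \Diamond \Box (r \lor q) is true.
    At s5: \Diamond \Box (r \lor q) requires \Box (r \lor q) at some successor in {s0, s2, s3, s4, s5, s7}.
      At s0: \Box (r \lor q) is false.
      At s2: \Box (r \lor q) is false.
      At s3: \Box (r \lor q) is false.
      At s4: \Box (r \lor q) is false.
      At s5: \Box (r \lor q) is false.
      At s7: \Box (r \lor q) is false.
    So \Diamond \Box (r \lor q) is false at s5.

Yes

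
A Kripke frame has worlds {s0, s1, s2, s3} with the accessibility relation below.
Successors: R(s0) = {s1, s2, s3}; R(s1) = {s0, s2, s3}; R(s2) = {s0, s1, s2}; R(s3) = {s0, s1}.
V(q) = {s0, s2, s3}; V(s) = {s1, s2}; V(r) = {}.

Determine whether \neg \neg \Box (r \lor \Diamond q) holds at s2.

At s2: \neg \Box (r \lor \Diamond q) is false, so \neg \neg \Box (r \lor \Diamond q) is true.
  At s2: \Box (r \lor \Diamond q) is true, so \neg \Box (r \lor \Diamond q) is false.
    At s2: \Box (r \lor \Diamond q) requires r \lor \Diamond q at every successor {s0, s1, s2}.
      At s0: r \lor \Diamond q is true.
      At s1: r \lor \Diamond q is true.
      At s2: r \lor \Diamond q is true.
    So \Box (r \lor \Diamond q) is true at s2.

Yes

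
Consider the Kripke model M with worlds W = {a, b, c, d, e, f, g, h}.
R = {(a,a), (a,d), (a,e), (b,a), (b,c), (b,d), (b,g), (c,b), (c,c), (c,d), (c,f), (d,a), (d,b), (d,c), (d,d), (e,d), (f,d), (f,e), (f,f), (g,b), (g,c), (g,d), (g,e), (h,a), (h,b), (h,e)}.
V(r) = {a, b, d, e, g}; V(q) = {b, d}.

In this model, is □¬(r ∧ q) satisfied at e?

No

At e: □¬(r ∧ q) requires ¬(r ∧ q) at every successor {d}.
  ¬(r ∧ q) fails at d, so □¬(r ∧ q) is false at e.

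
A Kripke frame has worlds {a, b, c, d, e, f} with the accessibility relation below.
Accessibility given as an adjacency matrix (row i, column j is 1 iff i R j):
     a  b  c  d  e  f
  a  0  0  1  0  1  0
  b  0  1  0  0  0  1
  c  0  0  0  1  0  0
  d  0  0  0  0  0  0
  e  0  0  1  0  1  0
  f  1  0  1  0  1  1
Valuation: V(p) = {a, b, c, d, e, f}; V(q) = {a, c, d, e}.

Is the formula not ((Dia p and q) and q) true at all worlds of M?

Let φ = not ((Dia p and q) and q). Evaluate φ at each world:
  a (successors {c, e}): φ is false.
  b (successors {b, f}): φ is true.
  c (successors {d}): φ is false.
  d (successors ∅): φ is true.
  e (successors {c, e}): φ is false.
  f (successors {a, c, e, f}): φ is true.
Detail at a (counterexample):
  At a: (Dia p and q) and q is true, so not ((Dia p and q) and q) is false.
    At a: Dia p and q is true, q is true, so (Dia p and q) and q is true.
      At a: Dia p is true, q is true, so Dia p and q is true.

No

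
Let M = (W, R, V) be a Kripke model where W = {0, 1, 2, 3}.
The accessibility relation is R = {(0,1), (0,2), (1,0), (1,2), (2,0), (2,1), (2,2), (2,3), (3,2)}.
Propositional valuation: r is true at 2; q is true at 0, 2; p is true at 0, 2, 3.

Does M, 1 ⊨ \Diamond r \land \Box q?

At 1: \Diamond r is true, \Box q is true, so \Diamond r \land \Box q is true.
  At 1: \Diamond r requires r at some successor in {0, 2}.
    r holds at 2, so \Diamond r is true at 1.
  At 1: \Box q requires q at every successor {0, 2}.
    At 0: q is true.
    At 2: q is true.
  So \Box q is true at 1.

Yes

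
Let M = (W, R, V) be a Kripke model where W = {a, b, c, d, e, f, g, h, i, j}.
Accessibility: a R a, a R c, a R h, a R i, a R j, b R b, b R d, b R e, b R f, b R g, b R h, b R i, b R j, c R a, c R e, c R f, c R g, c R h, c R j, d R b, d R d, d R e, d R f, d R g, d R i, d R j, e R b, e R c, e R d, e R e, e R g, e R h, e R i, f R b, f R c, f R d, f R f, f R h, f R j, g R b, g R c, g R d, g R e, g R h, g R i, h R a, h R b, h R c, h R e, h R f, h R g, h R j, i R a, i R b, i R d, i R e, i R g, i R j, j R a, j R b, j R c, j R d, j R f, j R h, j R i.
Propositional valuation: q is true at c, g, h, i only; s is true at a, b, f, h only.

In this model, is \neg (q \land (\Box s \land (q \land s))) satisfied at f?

At f: q \land (\Box s \land (q \land s)) is false, so \neg (q \land (\Box s \land (q \land s))) is true.
  At f: q is false, \Box s \land (q \land s) is false, so q \land (\Box s \land (q \land s)) is false.
    At f: \Box s is false, q \land s is false, so \Box s \land (q \land s) is false.
      At f: \Box s requires s at every successor {b, c, d, f, h, j}.
        s fails at c, so \Box s is false at f.

Yes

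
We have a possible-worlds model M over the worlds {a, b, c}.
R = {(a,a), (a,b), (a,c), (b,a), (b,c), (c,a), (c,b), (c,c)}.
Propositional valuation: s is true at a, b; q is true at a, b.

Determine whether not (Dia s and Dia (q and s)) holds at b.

At b: Dia s and Dia (q and s) is true, so not (Dia s and Dia (q and s)) is false.
  At b: Dia s is true, Dia (q and s) is true, so Dia s and Dia (q and s) is true.
    At b: Dia s requires s at some successor in {a, c}.
      s holds at a, so Dia s is true at b.
    At b: Dia (q and s) requires q and s at some successor in {a, c}.
      q and s holds at a, so Dia (q and s) is true at b.

No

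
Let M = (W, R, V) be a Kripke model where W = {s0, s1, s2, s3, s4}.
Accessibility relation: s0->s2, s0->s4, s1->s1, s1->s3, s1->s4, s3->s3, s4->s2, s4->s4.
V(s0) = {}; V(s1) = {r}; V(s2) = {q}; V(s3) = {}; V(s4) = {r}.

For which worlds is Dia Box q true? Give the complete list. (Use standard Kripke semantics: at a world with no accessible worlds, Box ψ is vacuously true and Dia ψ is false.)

Let φ = Dia Box q. Evaluate φ at each world:
  s0 (successors {s2, s4}): φ is true.
  s1 (successors {s1, s3, s4}): φ is false.
  s2 (successors ∅): φ is false.
  s3 (successors {s3}): φ is false.
  s4 (successors {s2, s4}): φ is true.
For instance, at s1:
  At s1: Dia Box q requires Box q at some successor in {s1, s3, s4}.
    At s1: Box q is false.
    At s3: Box q is false.
    At s4: Box q is false.
  So Dia Box q is false at s1.
Satisfying worlds: {s0, s4}

s0, s4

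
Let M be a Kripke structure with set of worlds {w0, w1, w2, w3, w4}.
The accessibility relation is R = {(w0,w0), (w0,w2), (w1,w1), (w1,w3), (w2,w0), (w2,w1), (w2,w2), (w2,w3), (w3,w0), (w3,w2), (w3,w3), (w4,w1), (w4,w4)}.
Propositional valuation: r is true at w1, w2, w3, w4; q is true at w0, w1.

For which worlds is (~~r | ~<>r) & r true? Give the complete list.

Let φ = (~~r | ~<>r) & r. Evaluate φ at each world:
  w0 (successors {w0, w2}): φ is false.
  w1 (successors {w1, w3}): φ is true.
  w2 (successors {w0, w1, w2, w3}): φ is true.
  w3 (successors {w0, w2, w3}): φ is true.
  w4 (successors {w1, w4}): φ is true.
For instance, at w1:
  At w1: ~~r | ~<>r is true, r is true, so (~~r | ~<>r) & r is true.
    At w1: ~~r is true, ~<>r is false, so ~~r | ~<>r is true.
      At w1: <>r is true, so ~<>r is false.
Satisfying worlds: {w1, w2, w3, w4}

w1, w2, w3, w4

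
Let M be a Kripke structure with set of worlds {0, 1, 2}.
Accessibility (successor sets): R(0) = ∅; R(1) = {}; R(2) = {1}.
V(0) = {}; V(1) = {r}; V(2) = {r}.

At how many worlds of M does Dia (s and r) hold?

Let φ = Dia (s and r). Evaluate φ at each world:
  0 (successors ∅): φ is false.
  1 (successors ∅): φ is false.
  2 (successors {1}): φ is false.
For instance, at 2:
  At 2: Dia (s and r) requires s and r at some successor in {1}.
    At 1: s and r is false.
  So Dia (s and r) is false at 2.
Satisfying worlds: none.

0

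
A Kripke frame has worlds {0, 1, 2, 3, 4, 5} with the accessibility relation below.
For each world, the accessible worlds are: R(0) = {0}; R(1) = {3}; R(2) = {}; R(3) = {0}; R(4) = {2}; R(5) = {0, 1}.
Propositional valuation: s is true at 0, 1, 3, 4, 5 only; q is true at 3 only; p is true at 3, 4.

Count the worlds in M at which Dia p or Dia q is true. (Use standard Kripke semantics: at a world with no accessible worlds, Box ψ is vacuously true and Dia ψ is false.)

Let φ = Dia p or Dia q. Evaluate φ at each world:
  0 (successors {0}): φ is false.
  1 (successors {3}): φ is true.
  2 (successors ∅): φ is false.
  3 (successors {0}): φ is false.
  4 (successors {2}): φ is false.
  5 (successors {0, 1}): φ is false.
For instance, at 0:
  At 0: Dia p is false, Dia q is false, so Dia p or Dia q is false.
    At 0: Dia p requires p at some successor in {0}.
      At 0: p is false.
    So Dia p is false at 0.
    At 0: Dia q requires q at some successor in {0}.
      At 0: q is false.
    So Dia q is false at 0.
Satisfying worlds: {1}

1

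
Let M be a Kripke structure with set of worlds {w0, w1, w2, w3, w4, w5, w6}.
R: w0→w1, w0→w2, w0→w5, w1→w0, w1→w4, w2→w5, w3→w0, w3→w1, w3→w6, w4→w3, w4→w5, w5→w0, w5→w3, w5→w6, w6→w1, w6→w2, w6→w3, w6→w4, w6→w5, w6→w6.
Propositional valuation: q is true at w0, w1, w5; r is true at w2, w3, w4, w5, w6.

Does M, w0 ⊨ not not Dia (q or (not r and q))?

Yes

At w0: not Dia (q or (not r and q)) is false, so not not Dia (q or (not r and q)) is true.
  At w0: Dia (q or (not r and q)) is true, so not Dia (q or (not r and q)) is false.
    At w0: Dia (q or (not r and q)) requires q or (not r and q) at some successor in {w1, w2, w5}.
      q or (not r and q) holds at w1, so Dia (q or (not r and q)) is true at w0.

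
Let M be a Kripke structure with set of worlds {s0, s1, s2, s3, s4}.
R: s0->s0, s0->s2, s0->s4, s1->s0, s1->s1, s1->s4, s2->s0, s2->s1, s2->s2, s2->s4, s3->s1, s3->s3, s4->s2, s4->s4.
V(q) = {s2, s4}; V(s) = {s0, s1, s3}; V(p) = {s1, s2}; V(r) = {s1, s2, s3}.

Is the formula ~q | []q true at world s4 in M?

Yes

Recall that []ψ holds at a world iff ψ holds at every accessible world, and <>ψ holds iff ψ holds at some accessible world.
At s4: ~q is false, []q is true, so ~q | []q is true.
  At s4: []q requires q at every successor {s2, s4}.
    At s2: q is true.
    At s4: q is true.
  So []q is true at s4.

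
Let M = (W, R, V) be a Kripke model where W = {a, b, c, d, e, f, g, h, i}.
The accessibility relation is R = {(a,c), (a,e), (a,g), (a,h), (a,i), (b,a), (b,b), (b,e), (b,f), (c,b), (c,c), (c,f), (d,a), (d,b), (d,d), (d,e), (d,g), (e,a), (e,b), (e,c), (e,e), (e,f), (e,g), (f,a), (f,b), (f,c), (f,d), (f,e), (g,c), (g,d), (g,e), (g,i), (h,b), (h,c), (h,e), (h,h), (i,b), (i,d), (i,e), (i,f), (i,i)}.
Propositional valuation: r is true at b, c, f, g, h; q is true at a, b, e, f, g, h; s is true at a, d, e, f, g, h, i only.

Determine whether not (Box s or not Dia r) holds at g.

Yes

Recall that Box ψ holds at a world iff ψ holds at every accessible world, and Dia ψ holds iff ψ holds at some accessible world.
At g: Box s or not Dia r is false, so not (Box s or not Dia r) is true.
  At g: Box s is false, not Dia r is false, so Box s or not Dia r is false.
    At g: Box s requires s at every successor {c, d, e, i}.
      s fails at c, so Box s is false at g.
    At g: Dia r is true, so not Dia r is false.
      At g: Dia r requires r at some successor in {c, d, e, i}.
        r holds at c, so Dia r is true at g.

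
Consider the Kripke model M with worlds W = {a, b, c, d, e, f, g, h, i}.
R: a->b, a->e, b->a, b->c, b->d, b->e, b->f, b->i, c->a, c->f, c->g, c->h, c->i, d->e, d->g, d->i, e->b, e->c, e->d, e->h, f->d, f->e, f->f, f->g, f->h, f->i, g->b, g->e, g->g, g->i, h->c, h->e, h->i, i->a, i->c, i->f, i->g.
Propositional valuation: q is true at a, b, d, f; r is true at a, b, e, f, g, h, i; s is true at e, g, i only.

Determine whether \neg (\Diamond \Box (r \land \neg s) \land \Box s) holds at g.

At g: \Diamond \Box (r \land \neg s) \land \Box s is false, so \neg (\Diamond \Box (r \land \neg s) \land \Box s) is true.
  At g: \Diamond \Box (r \land \neg s) is false, \Box s is false, so \Diamond \Box (r \land \neg s) \land \Box s is false.
    At g: \Diamond \Box (r \land \neg s) requires \Box (r \land \neg s) at some successor in {b, e, g, i}.
      At b: \Box (r \land \neg s) is false.
      At e: \Box (r \land \neg s) is false.
      At g: \Box (r \land \neg s) is false.
      At i: \Box (r \land \neg s) is false.
    So \Diamond \Box (r \land \neg s) is false at g.
    At g: \Box s requires s at every successor {b, e, g, i}.
      s fails at b, so \Box s is false at g.

Yes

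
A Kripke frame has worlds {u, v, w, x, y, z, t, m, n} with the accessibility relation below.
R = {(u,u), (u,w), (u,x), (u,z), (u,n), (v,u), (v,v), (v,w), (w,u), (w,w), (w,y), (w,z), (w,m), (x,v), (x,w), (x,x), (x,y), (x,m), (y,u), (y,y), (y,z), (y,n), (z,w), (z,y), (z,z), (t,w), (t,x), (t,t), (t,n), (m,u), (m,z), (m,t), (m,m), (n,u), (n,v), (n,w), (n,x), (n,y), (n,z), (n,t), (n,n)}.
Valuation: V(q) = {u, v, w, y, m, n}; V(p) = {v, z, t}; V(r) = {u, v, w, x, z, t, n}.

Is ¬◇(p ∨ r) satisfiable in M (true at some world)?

Let φ = ¬◇(p ∨ r). Evaluate φ at each world:
  u (successors {u, w, x, z, n}): φ is false.
  v (successors {u, v, w}): φ is false.
  w (successors {u, w, y, z, m}): φ is false.
  x (successors {v, w, x, y, m}): φ is false.
  y (successors {u, y, z, n}): φ is false.
  z (successors {w, y, z}): φ is false.
  t (successors {w, x, t, n}): φ is false.
  m (successors {u, z, t, m}): φ is false.
  n (successors {u, v, w, x, y, z, t, n}): φ is false.
For instance, at v:
  At v: ◇(p ∨ r) is true, so ¬◇(p ∨ r) is false.
    At v: ◇(p ∨ r) requires p ∨ r at some successor in {u, v, w}.
      p ∨ r holds at u, so ◇(p ∨ r) is true at v.

No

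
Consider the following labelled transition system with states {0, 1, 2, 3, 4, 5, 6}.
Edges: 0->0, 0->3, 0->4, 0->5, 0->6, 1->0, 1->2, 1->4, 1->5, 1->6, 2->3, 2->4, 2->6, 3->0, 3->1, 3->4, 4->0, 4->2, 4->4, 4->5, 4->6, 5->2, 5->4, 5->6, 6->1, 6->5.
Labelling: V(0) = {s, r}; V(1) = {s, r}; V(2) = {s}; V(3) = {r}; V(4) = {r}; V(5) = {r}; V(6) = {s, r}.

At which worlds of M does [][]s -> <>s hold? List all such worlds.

0, 1, 2, 3, 4, 5, 6

Let φ = [][]s -> <>s. Evaluate φ at each world:
  0 (successors {0, 3, 4, 5, 6}): φ is true.
  1 (successors {0, 2, 4, 5, 6}): φ is true.
  2 (successors {3, 4, 6}): φ is true.
  3 (successors {0, 1, 4}): φ is true.
  4 (successors {0, 2, 4, 5, 6}): φ is true.
  5 (successors {2, 4, 6}): φ is true.
  6 (successors {1, 5}): φ is true.
For instance, at 6:
  At 6: [][]s is false, <>s is true, so [][]s -> <>s is true.
    At 6: [][]s requires []s at every successor {1, 5}.
      []s fails at 1, so [][]s is false at 6.
    At 6: <>s requires s at some successor in {1, 5}.
      s holds at 1, so <>s is true at 6.
Satisfying worlds: {0, 1, 2, 3, 4, 5, 6}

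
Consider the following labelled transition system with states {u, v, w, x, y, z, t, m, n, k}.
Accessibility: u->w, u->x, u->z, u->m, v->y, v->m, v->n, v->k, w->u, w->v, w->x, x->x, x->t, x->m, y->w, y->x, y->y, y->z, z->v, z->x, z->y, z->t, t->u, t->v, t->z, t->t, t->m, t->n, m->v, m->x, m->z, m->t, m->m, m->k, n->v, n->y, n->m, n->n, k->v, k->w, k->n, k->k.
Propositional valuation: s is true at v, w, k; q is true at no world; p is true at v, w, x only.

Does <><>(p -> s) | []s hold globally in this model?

Recall that []ψ holds at a world iff ψ holds at every accessible world, and <>ψ holds iff ψ holds at some accessible world.
Let φ = <><>(p -> s) | []s. Evaluate φ at each world:
  u (successors {w, x, z, m}): φ is true.
  v (successors {y, m, n, k}): φ is true.
  w (successors {u, v, x}): φ is true.
  x (successors {x, t, m}): φ is true.
  y (successors {w, x, y, z}): φ is true.
  z (successors {v, x, y, t}): φ is true.
  t (successors {u, v, z, t, m, n}): φ is true.
  m (successors {v, x, z, t, m, k}): φ is true.
  n (successors {v, y, m, n}): φ is true.
  k (successors {v, w, n, k}): φ is true.
For instance, at k:
  At k: <><>(p -> s) is true, []s is false, so <><>(p -> s) | []s is true.
    At k: <><>(p -> s) requires <>(p -> s) at some successor in {v, w, n, k}.
      <>(p -> s) holds at v, so <><>(p -> s) is true at k.
    At k: []s requires s at every successor {v, w, n, k}.
      s fails at n, so []s is false at k.

Yes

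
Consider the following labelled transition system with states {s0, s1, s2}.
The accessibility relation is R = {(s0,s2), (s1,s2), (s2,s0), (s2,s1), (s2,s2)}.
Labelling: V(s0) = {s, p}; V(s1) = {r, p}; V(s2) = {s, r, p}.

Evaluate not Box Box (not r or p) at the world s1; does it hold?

Recall that Box ψ holds at a world iff ψ holds at every accessible world, and Dia ψ holds iff ψ holds at some accessible world.
At s1: Box Box (not r or p) is true, so not Box Box (not r or p) is false.
  At s1: Box Box (not r or p) requires Box (not r or p) at every successor {s2}.
      At s2: Box (not r or p) requires not r or p at every successor {s0, s1, s2}.
        At s0: not r or p is true.
        At s1: not r or p is true.
        At s2: not r or p is true.
      So Box (not r or p) is true at s2.
  So Box Box (not r or p) is true at s1.

No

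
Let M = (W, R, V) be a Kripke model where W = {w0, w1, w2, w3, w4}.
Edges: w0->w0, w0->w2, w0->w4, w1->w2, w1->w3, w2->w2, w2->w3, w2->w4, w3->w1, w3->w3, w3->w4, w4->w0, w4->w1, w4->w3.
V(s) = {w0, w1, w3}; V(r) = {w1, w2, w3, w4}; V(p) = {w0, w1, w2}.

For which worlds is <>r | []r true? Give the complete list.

w0, w1, w2, w3, w4

Recall that []ψ holds at a world iff ψ holds at every accessible world, and <>ψ holds iff ψ holds at some accessible world.
Let φ = <>r | []r. Evaluate φ at each world:
  w0 (successors {w0, w2, w4}): φ is true.
  w1 (successors {w2, w3}): φ is true.
  w2 (successors {w2, w3, w4}): φ is true.
  w3 (successors {w1, w3, w4}): φ is true.
  w4 (successors {w0, w1, w3}): φ is true.
For instance, at w4:
  At w4: <>r is true, []r is false, so <>r | []r is true.
    At w4: <>r requires r at some successor in {w0, w1, w3}.
      r holds at w1, so <>r is true at w4.
    At w4: []r requires r at every successor {w0, w1, w3}.
      r fails at w0, so []r is false at w4.
Satisfying worlds: {w0, w1, w2, w3, w4}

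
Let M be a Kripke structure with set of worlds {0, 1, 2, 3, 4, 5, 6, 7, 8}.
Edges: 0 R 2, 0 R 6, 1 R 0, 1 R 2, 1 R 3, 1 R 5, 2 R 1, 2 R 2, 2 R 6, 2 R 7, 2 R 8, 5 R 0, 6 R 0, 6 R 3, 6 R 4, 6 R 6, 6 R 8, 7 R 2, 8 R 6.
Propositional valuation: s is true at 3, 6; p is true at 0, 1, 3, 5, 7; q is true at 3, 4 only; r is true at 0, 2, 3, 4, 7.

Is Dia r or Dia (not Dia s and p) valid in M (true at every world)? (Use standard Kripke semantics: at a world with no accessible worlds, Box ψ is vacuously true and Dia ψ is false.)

Recall that Dia ψ holds at a world iff ψ holds at some accessible world.
Let φ = Dia r or Dia (not Dia s and p). Evaluate φ at each world:
  0 (successors {2, 6}): φ is true.
  1 (successors {0, 2, 3, 5}): φ is true.
  2 (successors {1, 2, 6, 7, 8}): φ is true.
  3 (successors ∅): φ is false.
  4 (successors ∅): φ is false.
  5 (successors {0}): φ is true.
  6 (successors {0, 3, 4, 6, 8}): φ is true.
  7 (successors {2}): φ is true.
  8 (successors {6}): φ is false.
Detail at 3 (counterexample):
  At 3: Dia r is false, Dia (not Dia s and p) is false, so Dia r or Dia (not Dia s and p) is false.
    At 3: no accessible worlds, so Dia r is false.
    At 3: no accessible worlds, so Dia (not Dia s and p) is false.

No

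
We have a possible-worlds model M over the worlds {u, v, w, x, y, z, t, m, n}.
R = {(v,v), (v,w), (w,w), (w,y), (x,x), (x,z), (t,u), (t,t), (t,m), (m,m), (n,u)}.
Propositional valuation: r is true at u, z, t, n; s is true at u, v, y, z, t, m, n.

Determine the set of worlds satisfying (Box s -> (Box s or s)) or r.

Recall that Box ψ holds at a world iff ψ holds at every accessible world, and Dia ψ holds iff ψ holds at some accessible world.
Let φ = (Box s -> (Box s or s)) or r. Evaluate φ at each world:
  u (successors ∅): φ is true.
  v (successors {v, w}): φ is true.
  w (successors {w, y}): φ is true.
  x (successors {x, z}): φ is true.
  y (successors ∅): φ is true.
  z (successors ∅): φ is true.
  t (successors {u, t, m}): φ is true.
  m (successors {m}): φ is true.
  n (successors {u}): φ is true.
For instance, at n:
  At n: Box s -> (Box s or s) is true, r is true, so (Box s -> (Box s or s)) or r is true.
    At n: Box s is true, Box s or s is true, so Box s -> (Box s or s) is true.
      At n: Box s requires s at every successor {u}.
        At u: s is true.
      So Box s is true at n.
      At n: Box s is true, s is true, so Box s or s is true.
Satisfying worlds: {u, v, w, x, y, z, t, m, n}

u, v, w, x, y, z, t, m, n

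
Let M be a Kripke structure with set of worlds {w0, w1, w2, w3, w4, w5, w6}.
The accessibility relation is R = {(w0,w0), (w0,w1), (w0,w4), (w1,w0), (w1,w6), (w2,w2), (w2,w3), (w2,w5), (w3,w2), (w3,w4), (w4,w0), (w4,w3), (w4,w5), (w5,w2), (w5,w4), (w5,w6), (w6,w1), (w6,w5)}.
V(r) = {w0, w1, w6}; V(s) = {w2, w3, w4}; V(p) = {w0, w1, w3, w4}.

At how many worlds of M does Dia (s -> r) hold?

6

Recall that Dia ψ holds at a world iff ψ holds at some accessible world.
Let φ = Dia (s -> r). Evaluate φ at each world:
  w0 (successors {w0, w1, w4}): φ is true.
  w1 (successors {w0, w6}): φ is true.
  w2 (successors {w2, w3, w5}): φ is true.
  w3 (successors {w2, w4}): φ is false.
  w4 (successors {w0, w3, w5}): φ is true.
  w5 (successors {w2, w4, w6}): φ is true.
  w6 (successors {w1, w5}): φ is true.
For instance, at w0:
  At w0: Dia (s -> r) requires s -> r at some successor in {w0, w1, w4}.
    s -> r holds at w0, so Dia (s -> r) is true at w0.
Satisfying worlds: {w0, w1, w2, w4, w5, w6}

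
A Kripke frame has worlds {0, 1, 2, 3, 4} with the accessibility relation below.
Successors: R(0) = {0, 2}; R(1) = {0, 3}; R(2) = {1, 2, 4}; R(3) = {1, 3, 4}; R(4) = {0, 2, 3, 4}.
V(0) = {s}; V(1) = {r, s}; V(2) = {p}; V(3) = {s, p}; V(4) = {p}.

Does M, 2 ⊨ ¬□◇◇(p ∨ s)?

No

At 2: □◇◇(p ∨ s) is true, so ¬□◇◇(p ∨ s) is false.
  At 2: □◇◇(p ∨ s) requires ◇◇(p ∨ s) at every successor {1, 2, 4}.
      At 1: ◇◇(p ∨ s) requires ◇(p ∨ s) at some successor in {0, 3}.
        ◇(p ∨ s) holds at 0, so ◇◇(p ∨ s) is true at 1.
      At 2: ◇◇(p ∨ s) requires ◇(p ∨ s) at some successor in {1, 2, 4}.
        ◇(p ∨ s) holds at 1, so ◇◇(p ∨ s) is true at 2.
      At 4: ◇◇(p ∨ s) requires ◇(p ∨ s) at some successor in {0, 2, 3, 4}.
        ◇(p ∨ s) holds at 0, so ◇◇(p ∨ s) is true at 4.
  So □◇◇(p ∨ s) is true at 2.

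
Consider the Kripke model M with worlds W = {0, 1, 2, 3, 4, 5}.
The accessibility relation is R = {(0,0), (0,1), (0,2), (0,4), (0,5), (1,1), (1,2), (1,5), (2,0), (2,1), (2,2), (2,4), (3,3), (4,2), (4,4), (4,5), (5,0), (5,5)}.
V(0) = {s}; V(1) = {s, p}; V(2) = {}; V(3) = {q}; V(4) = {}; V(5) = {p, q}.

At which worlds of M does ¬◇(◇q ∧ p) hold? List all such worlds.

3

Let φ = ¬◇(◇q ∧ p). Evaluate φ at each world:
  0 (successors {0, 1, 2, 4, 5}): φ is false.
  1 (successors {1, 2, 5}): φ is false.
  2 (successors {0, 1, 2, 4}): φ is false.
  3 (successors {3}): φ is true.
  4 (successors {2, 4, 5}): φ is false.
  5 (successors {0, 5}): φ is false.
For instance, at 5:
  At 5: ◇(◇q ∧ p) is true, so ¬◇(◇q ∧ p) is false.
    At 5: ◇(◇q ∧ p) requires ◇q ∧ p at some successor in {0, 5}.
      ◇q ∧ p holds at 5, so ◇(◇q ∧ p) is true at 5.
Satisfying worlds: {3}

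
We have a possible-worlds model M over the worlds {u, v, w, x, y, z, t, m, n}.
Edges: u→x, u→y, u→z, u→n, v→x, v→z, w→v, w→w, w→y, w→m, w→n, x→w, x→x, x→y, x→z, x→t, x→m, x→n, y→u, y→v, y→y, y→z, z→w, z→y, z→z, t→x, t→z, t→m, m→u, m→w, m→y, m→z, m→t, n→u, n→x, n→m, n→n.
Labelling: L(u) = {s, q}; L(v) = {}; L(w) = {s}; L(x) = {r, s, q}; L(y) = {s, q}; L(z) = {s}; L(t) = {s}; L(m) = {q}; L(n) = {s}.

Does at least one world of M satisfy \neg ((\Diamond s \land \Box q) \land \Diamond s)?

Yes

Let φ = \neg ((\Diamond s \land \Box q) \land \Diamond s). Evaluate φ at each world:
  u (successors {x, y, z, n}): φ is true.
  v (successors {x, z}): φ is true.
  w (successors {v, w, y, m, n}): φ is true.
  x (successors {w, x, y, z, t, m, n}): φ is true.
  y (successors {u, v, y, z}): φ is true.
  z (successors {w, y, z}): φ is true.
  t (successors {x, z, m}): φ is true.
  m (successors {u, w, y, z, t}): φ is true.
  n (successors {u, x, m, n}): φ is true.
Detail at u (witness):
  At u: (\Diamond s \land \Box q) \land \Diamond s is false, so \neg ((\Diamond s \land \Box q) \land \Diamond s) is true.
    At u: \Diamond s \land \Box q is false, \Diamond s is true, so (\Diamond s \land \Box q) \land \Diamond s is false.
      At u: \Diamond s is true, \Box q is false, so \Diamond s \land \Box q is false.
      At u: \Diamond s requires s at some successor in {x, y, z, n}.
        s holds at x, so \Diamond s is true at u.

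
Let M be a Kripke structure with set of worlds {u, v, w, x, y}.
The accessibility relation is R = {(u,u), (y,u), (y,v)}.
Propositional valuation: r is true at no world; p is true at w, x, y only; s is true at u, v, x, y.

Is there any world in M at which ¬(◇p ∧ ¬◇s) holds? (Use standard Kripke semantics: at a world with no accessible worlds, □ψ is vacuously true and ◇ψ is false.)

Recall that ◇ψ holds at a world iff ψ holds at some accessible world.
Let φ = ¬(◇p ∧ ¬◇s). Evaluate φ at each world:
  u (successors {u}): φ is true.
  v (successors ∅): φ is true.
  w (successors ∅): φ is true.
  x (successors ∅): φ is true.
  y (successors {u, v}): φ is true.
Detail at u (witness):
  At u: ◇p ∧ ¬◇s is false, so ¬(◇p ∧ ¬◇s) is true.
    At u: ◇p is false, ¬◇s is false, so ◇p ∧ ¬◇s is false.
      At u: ◇p requires p at some successor in {u}.
        At u: p is false.
      So ◇p is false at u.
      At u: ◇s is true, so ¬◇s is false.

Yes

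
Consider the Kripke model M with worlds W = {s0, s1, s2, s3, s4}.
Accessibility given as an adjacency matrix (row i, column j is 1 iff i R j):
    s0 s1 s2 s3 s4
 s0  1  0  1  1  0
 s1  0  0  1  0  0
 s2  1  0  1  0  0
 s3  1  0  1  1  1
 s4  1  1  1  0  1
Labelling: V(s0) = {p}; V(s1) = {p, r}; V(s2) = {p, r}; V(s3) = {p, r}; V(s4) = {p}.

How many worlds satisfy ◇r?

Let φ = ◇r. Evaluate φ at each world:
  s0 (successors {s0, s2, s3}): φ is true.
  s1 (successors {s2}): φ is true.
  s2 (successors {s0, s2}): φ is true.
  s3 (successors {s0, s2, s3, s4}): φ is true.
  s4 (successors {s0, s1, s2, s4}): φ is true.
For instance, at s4:
  At s4: ◇r requires r at some successor in {s0, s1, s2, s4}.
    r holds at s1, so ◇r is true at s4.
Satisfying worlds: {s0, s1, s2, s3, s4}

5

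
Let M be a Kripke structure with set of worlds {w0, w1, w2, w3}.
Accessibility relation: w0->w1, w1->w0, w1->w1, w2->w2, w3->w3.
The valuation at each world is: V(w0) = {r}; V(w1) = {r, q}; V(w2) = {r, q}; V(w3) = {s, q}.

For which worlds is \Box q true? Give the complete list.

w0, w2, w3

Let φ = \Box q. Evaluate φ at each world:
  w0 (successors {w1}): φ is true.
  w1 (successors {w0, w1}): φ is false.
  w2 (successors {w2}): φ is true.
  w3 (successors {w3}): φ is true.
For instance, at w0:
  At w0: \Box q requires q at every successor {w1}.
    At w1: q is true.
  So \Box q is true at w0.
Satisfying worlds: {w0, w2, w3}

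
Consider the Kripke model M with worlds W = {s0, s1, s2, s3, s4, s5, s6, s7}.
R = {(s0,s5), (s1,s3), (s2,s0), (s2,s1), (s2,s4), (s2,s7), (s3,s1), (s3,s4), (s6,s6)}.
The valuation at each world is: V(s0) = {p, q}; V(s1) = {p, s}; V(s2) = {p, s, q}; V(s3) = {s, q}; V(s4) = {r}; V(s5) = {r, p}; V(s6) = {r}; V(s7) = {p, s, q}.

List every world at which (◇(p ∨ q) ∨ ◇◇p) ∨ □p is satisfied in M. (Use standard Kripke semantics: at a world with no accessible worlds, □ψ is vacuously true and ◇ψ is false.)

Let φ = (◇(p ∨ q) ∨ ◇◇p) ∨ □p. Evaluate φ at each world:
  s0 (successors {s5}): φ is true.
  s1 (successors {s3}): φ is true.
  s2 (successors {s0, s1, s4, s7}): φ is true.
  s3 (successors {s1, s4}): φ is true.
  s4 (successors ∅): φ is true.
  s5 (successors ∅): φ is true.
  s6 (successors {s6}): φ is false.
  s7 (successors ∅): φ is true.
For instance, at s3:
  At s3: ◇(p ∨ q) ∨ ◇◇p is true, □p is false, so (◇(p ∨ q) ∨ ◇◇p) ∨ □p is true.
    At s3: ◇(p ∨ q) is true, ◇◇p is false, so ◇(p ∨ q) ∨ ◇◇p is true.
      At s3: ◇(p ∨ q) requires p ∨ q at some successor in {s1, s4}.
        p ∨ q holds at s1, so ◇(p ∨ q) is true at s3.
      At s3: ◇◇p requires ◇p at some successor in {s1, s4}.
        At s1: ◇p is false.
        At s4: ◇p is false.
      So ◇◇p is false at s3.
    At s3: □p requires p at every successor {s1, s4}.
      p fails at s4, so □p is false at s3.
Satisfying worlds: {s0, s1, s2, s3, s4, s5, s7}

s0, s1, s2, s3, s4, s5, s7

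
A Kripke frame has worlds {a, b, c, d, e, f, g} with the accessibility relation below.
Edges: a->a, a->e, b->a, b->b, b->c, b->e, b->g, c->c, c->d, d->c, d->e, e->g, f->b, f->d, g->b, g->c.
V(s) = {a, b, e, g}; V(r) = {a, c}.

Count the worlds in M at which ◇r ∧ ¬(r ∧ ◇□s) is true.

4

Let φ = ◇r ∧ ¬(r ∧ ◇□s). Evaluate φ at each world:
  a (successors {a, e}): φ is false.
  b (successors {a, b, c, e, g}): φ is true.
  c (successors {c, d}): φ is true.
  d (successors {c, e}): φ is true.
  e (successors {g}): φ is false.
  f (successors {b, d}): φ is false.
  g (successors {b, c}): φ is true.
For instance, at f:
  At f: ◇r is false, ¬(r ∧ ◇□s) is true, so ◇r ∧ ¬(r ∧ ◇□s) is false.
    At f: ◇r requires r at some successor in {b, d}.
      At b: r is false.
      At d: r is false.
    So ◇r is false at f.
    At f: r ∧ ◇□s is false, so ¬(r ∧ ◇□s) is true.
      At f: r is false, ◇□s is false, so r ∧ ◇□s is false.
Satisfying worlds: {b, c, d, g}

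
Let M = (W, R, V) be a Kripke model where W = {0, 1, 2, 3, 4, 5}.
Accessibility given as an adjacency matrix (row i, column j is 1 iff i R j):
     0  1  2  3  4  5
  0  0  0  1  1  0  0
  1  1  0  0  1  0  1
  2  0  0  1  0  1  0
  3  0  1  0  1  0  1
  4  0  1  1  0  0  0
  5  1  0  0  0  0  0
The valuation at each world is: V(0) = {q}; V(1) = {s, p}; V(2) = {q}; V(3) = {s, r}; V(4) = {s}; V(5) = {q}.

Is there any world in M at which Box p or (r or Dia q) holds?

Let φ = Box p or (r or Dia q). Evaluate φ at each world:
  0 (successors {2, 3}): φ is true.
  1 (successors {0, 3, 5}): φ is true.
  2 (successors {2, 4}): φ is true.
  3 (successors {1, 3, 5}): φ is true.
  4 (successors {1, 2}): φ is true.
  5 (successors {0}): φ is true.
Detail at 0 (witness):
  At 0: Box p is false, r or Dia q is true, so Box p or (r or Dia q) is true.
    At 0: Box p requires p at every successor {2, 3}.
      p fails at 2, so Box p is false at 0.
    At 0: r is false, Dia q is true, so r or Dia q is true.
      At 0: Dia q requires q at some successor in {2, 3}.
        q holds at 2, so Dia q is true at 0.

Yes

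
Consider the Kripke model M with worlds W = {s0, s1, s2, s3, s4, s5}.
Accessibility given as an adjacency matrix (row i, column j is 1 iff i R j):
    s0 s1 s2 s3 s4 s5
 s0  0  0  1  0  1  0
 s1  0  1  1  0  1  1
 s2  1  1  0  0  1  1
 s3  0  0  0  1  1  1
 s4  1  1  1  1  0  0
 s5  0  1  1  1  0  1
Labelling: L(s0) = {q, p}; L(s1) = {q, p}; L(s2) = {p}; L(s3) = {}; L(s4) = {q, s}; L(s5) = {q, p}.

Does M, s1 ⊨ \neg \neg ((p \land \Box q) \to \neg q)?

Yes

At s1: \neg ((p \land \Box q) \to \neg q) is false, so \neg \neg ((p \land \Box q) \to \neg q) is true.
  At s1: (p \land \Box q) \to \neg q is true, so \neg ((p \land \Box q) \to \neg q) is false.
    At s1: p \land \Box q is false, \neg q is false, so (p \land \Box q) \to \neg q is true.
      At s1: p is true, \Box q is false, so p \land \Box q is false.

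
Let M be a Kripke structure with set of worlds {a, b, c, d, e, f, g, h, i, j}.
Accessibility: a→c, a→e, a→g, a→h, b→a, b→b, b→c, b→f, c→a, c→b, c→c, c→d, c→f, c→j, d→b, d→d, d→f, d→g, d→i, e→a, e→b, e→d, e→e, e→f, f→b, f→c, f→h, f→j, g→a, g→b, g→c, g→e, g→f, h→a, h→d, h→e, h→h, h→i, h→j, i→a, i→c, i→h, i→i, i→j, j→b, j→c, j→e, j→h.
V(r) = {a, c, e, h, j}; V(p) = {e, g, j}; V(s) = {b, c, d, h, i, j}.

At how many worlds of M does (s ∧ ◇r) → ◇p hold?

Let φ = (s ∧ ◇r) → ◇p. Evaluate φ at each world:
  a (successors {c, e, g, h}): φ is true.
  b (successors {a, b, c, f}): φ is false.
  c (successors {a, b, c, d, f, j}): φ is true.
  d (successors {b, d, f, g, i}): φ is true.
  e (successors {a, b, d, e, f}): φ is true.
  f (successors {b, c, h, j}): φ is true.
  g (successors {a, b, c, e, f}): φ is true.
  h (successors {a, d, e, h, i, j}): φ is true.
  i (successors {a, c, h, i, j}): φ is true.
  j (successors {b, c, e, h}): φ is true.
For instance, at c:
  At c: s ∧ ◇r is true, ◇p is true, so (s ∧ ◇r) → ◇p is true.
    At c: s is true, ◇r is true, so s ∧ ◇r is true.
      At c: ◇r requires r at some successor in {a, b, c, d, f, j}.
        r holds at a, so ◇r is true at c.
    At c: ◇p requires p at some successor in {a, b, c, d, f, j}.
      p holds at j, so ◇p is true at c.
Satisfying worlds: {a, c, d, e, f, g, h, i, j}

9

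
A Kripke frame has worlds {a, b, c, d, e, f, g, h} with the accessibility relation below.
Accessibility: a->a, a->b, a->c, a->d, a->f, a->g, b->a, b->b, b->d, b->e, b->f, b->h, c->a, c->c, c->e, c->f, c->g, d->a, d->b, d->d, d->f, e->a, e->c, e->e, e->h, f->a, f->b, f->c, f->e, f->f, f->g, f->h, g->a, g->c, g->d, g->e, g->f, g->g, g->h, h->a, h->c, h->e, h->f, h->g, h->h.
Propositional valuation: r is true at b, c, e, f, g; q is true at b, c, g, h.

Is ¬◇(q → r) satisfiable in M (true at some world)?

No

Let φ = ¬◇(q → r). Evaluate φ at each world:
  a (successors {a, b, c, d, f, g}): φ is false.
  b (successors {a, b, d, e, f, h}): φ is false.
  c (successors {a, c, e, f, g}): φ is false.
  d (successors {a, b, d, f}): φ is false.
  e (successors {a, c, e, h}): φ is false.
  f (successors {a, b, c, e, f, g, h}): φ is false.
  g (successors {a, c, d, e, f, g, h}): φ is false.
  h (successors {a, c, e, f, g, h}): φ is false.
For instance, at g:
  At g: ◇(q → r) is true, so ¬◇(q → r) is false.
    At g: ◇(q → r) requires q → r at some successor in {a, c, d, e, f, g, h}.
      q → r holds at a, so ◇(q → r) is true at g.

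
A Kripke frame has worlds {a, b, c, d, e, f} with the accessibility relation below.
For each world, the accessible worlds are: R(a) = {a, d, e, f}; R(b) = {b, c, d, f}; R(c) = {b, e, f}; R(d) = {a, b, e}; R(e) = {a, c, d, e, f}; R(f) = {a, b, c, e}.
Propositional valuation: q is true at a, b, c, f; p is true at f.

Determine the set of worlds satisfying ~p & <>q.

a, b, c, d, e

Let φ = ~p & <>q. Evaluate φ at each world:
  a (successors {a, d, e, f}): φ is true.
  b (successors {b, c, d, f}): φ is true.
  c (successors {b, e, f}): φ is true.
  d (successors {a, b, e}): φ is true.
  e (successors {a, c, d, e, f}): φ is true.
  f (successors {a, b, c, e}): φ is false.
For instance, at e:
  At e: ~p is true, <>q is true, so ~p & <>q is true.
    At e: <>q requires q at some successor in {a, c, d, e, f}.
      q holds at a, so <>q is true at e.
Satisfying worlds: {a, b, c, d, e}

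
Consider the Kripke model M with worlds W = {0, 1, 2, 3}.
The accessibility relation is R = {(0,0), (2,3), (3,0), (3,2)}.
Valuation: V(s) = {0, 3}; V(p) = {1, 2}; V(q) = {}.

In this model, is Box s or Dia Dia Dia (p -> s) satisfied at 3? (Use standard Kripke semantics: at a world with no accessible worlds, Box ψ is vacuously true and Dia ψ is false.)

Yes

Recall that Box ψ holds at a world iff ψ holds at every accessible world, and Dia ψ holds iff ψ holds at some accessible world.
At 3: Box s is false, Dia Dia Dia (p -> s) is true, so Box s or Dia Dia Dia (p -> s) is true.
  At 3: Box s requires s at every successor {0, 2}.
    s fails at 2, so Box s is false at 3.
  At 3: Dia Dia Dia (p -> s) requires Dia Dia (p -> s) at some successor in {0, 2}.
    Dia Dia (p -> s) holds at 0, so Dia Dia Dia (p -> s) is true at 3.
      At 0: Dia Dia (p -> s) requires Dia (p -> s) at some successor in {0}.
        Dia (p -> s) holds at 0, so Dia Dia (p -> s) is true at 0.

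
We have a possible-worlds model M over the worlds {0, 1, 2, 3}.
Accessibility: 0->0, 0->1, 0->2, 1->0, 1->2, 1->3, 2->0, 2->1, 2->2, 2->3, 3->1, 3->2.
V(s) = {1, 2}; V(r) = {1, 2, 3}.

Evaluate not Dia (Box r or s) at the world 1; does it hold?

No

At 1: Dia (Box r or s) is true, so not Dia (Box r or s) is false.
  At 1: Dia (Box r or s) requires Box r or s at some successor in {0, 2, 3}.
    Box r or s holds at 2, so Dia (Box r or s) is true at 1.
      At 2: Box r is false, s is true, so Box r or s is true.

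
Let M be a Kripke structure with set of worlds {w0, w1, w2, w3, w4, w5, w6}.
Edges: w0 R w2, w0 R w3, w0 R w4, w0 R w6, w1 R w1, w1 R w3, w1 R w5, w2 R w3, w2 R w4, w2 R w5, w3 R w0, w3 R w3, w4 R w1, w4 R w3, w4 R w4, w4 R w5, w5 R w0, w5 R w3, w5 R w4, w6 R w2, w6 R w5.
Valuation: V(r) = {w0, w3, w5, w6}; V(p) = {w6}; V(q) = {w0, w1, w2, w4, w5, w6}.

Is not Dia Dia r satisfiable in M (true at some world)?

Recall that Dia ψ holds at a world iff ψ holds at some accessible world.
Let φ = not Dia Dia r. Evaluate φ at each world:
  w0 (successors {w2, w3, w4, w6}): φ is false.
  w1 (successors {w1, w3, w5}): φ is false.
  w2 (successors {w3, w4, w5}): φ is false.
  w3 (successors {w0, w3}): φ is false.
  w4 (successors {w1, w3, w4, w5}): φ is false.
  w5 (successors {w0, w3, w4}): φ is false.
  w6 (successors {w2, w5}): φ is false.
For instance, at w5:
  At w5: Dia Dia r is true, so not Dia Dia r is false.
    At w5: Dia Dia r requires Dia r at some successor in {w0, w3, w4}.
      Dia r holds at w0, so Dia Dia r is true at w5.

No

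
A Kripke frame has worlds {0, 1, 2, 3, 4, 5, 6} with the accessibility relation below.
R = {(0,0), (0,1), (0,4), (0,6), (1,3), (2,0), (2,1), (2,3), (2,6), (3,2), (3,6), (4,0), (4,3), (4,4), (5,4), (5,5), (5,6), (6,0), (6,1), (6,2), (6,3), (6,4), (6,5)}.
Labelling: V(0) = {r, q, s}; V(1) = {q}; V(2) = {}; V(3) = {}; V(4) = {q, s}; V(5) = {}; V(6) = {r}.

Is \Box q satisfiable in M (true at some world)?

No

Let φ = \Box q. Evaluate φ at each world:
  0 (successors {0, 1, 4, 6}): φ is false.
  1 (successors {3}): φ is false.
  2 (successors {0, 1, 3, 6}): φ is false.
  3 (successors {2, 6}): φ is false.
  4 (successors {0, 3, 4}): φ is false.
  5 (successors {4, 5, 6}): φ is false.
  6 (successors {0, 1, 2, 3, 4, 5}): φ is false.
For instance, at 6:
  At 6: \Box q requires q at every successor {0, 1, 2, 3, 4, 5}.
    q fails at 2, so \Box q is false at 6.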